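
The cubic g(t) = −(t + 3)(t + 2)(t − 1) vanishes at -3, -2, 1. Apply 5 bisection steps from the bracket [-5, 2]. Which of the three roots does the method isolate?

g(-1.5) = 1.875 > 0, so the root lies in [-1.5, 2]
g(0.25) = 5.484375 > 0, so the root lies in [0.25, 2]
g(1.125) = -1.611328 < 0, so the root lies in [0.25, 1.125]
g(0.6875) = 3.0969 > 0, so the root lies in [0.6875, 1.125]
g(0.90625) = 1.0643 > 0, so the root lies in [0.90625, 1.125]

1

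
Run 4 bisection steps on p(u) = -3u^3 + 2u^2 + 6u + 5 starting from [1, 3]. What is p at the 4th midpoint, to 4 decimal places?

-2.0059

u = 2 gives p = 1, positive; keep [2, 3]
u = 2.5 gives p = -14.375, negative; keep [2, 2.5]
u = 2.25 gives p = -5.546875, negative; keep [2, 2.25]
u = 2.125 gives p = -2.0059, negative; keep [2, 2.125]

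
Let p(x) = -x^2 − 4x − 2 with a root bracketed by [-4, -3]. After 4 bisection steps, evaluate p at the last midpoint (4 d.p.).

p(-3.5) = -0.25 < 0, so the root lies in [-3.5, -3]
p(-3.25) = 0.4375 > 0, so the root lies in [-3.5, -3.25]
p(-3.375) = 0.109375 > 0, so the root lies in [-3.5, -3.375]
p(-3.4375) = -0.0664 < 0, so the root lies in [-3.4375, -3.375]

-0.0664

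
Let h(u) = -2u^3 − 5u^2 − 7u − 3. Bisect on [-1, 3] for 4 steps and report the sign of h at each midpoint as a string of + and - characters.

---+

u = 1 gives h = -17, negative; keep [-1, 1]
u = 0 gives h = -3, negative; keep [-1, 0]
u = -0.5 gives h = -0.5, negative; keep [-1, -0.5]
u = -0.75 gives h = 0.2812, positive; keep [-0.75, -0.5]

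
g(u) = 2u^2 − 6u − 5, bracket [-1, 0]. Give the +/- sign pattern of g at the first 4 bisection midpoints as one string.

u = -0.5 gives g = -1.5, negative; keep [-1, -0.5]
u = -0.75 gives g = 0.625, positive; keep [-0.75, -0.5]
u = -0.625 gives g = -0.46875, negative; keep [-0.75, -0.625]
u = -0.6875 gives g = 0.0703, positive; keep [-0.6875, -0.625]

-+-+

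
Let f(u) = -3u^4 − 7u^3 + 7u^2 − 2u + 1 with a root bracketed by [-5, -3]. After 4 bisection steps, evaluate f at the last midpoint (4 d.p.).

u = -4 gives f = -199, negative; keep [-4, -3]
u = -3.5 gives f = -56.3125, negative; keep [-3.5, -3]
u = -3.25 gives f = -12.964844, negative; keep [-3.25, -3]
u = -3.125 gives f = 3.1301, positive; keep [-3.25, -3.125]

3.1301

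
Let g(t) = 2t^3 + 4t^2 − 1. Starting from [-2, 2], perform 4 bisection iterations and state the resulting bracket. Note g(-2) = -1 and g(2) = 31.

g(0) = -1 < 0, so the root lies in [0, 2]
g(1) = 5 > 0, so the root lies in [0, 1]
g(0.5) = 0.25 > 0, so the root lies in [0, 0.5]
g(0.25) = -0.7188 < 0, so the root lies in [0.25, 0.5]

[0.25, 0.5]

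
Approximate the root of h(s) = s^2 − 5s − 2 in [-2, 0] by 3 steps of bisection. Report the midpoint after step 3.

h(-1) = 4 > 0, so the root lies in [-1, 0]
h(-0.5) = 0.75 > 0, so the root lies in [-0.5, 0]
h(-0.25) = -0.6875 < 0, so the root lies in [-0.5, -0.25]

-0.25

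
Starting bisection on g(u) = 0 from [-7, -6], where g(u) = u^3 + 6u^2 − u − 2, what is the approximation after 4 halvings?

m = -6.5, g(m) = -16.625 (−); new bracket [-6.5, -6]
m = -6.25, g(m) = -5.515625 (−); new bracket [-6.25, -6]
m = -6.125, g(m) = -0.564453 (−); new bracket [-6.125, -6]
m = -6.0625, g(m) = 1.7654 (+); new bracket [-6.125, -6.0625]

-6.0625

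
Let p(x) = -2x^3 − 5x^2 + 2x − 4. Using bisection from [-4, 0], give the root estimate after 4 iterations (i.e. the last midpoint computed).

-3.25

p(-2) = -12 < 0, so the root lies in [-4, -2]
p(-3) = -1 < 0, so the root lies in [-4, -3]
p(-3.5) = 13.5 > 0, so the root lies in [-3.5, -3]
p(-3.25) = 5.3438 > 0, so the root lies in [-3.25, -3]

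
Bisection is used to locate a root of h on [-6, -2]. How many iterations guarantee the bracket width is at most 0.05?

7

Width after n steps is 4/2^n. Need 2^n ≥ 4/0.05 = 80.
2^6 = 64 < 80 ≤ 2^7 = 128, so n = 7.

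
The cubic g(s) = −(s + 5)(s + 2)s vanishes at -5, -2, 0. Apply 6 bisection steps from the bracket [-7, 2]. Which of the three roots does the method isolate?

g(-2.5) = -3.125 < 0, so the root lies in [-7, -2.5]
g(-4.75) = -3.265625 < 0, so the root lies in [-7, -4.75]
g(-5.875) = 19.919922 > 0, so the root lies in [-5.875, -4.75]
g(-5.3125) = 5.4993 > 0, so the root lies in [-5.3125, -4.75]
g(-5.03125) = 0.4766 > 0, so the root lies in [-5.03125, -4.75]
g(-4.890625) = -1.5462 < 0, so the root lies in [-5.03125, -4.890625]

-5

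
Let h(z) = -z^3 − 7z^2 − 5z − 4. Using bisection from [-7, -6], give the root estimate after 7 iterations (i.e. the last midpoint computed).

-6.3046875

m = -6.5, h(m) = 7.375 (+); new bracket [-6.5, -6]
m = -6.25, h(m) = -2.046875 (−); new bracket [-6.5, -6.25]
m = -6.375, h(m) = 2.474609 (+); new bracket [-6.375, -6.25]
m = -6.3125, h(m) = 0.1672 (+); new bracket [-6.3125, -6.25]
m = -6.28125, h(m) = -0.9514 (−); new bracket [-6.3125, -6.28125]
m = -6.296875, h(m) = -0.395 (−); new bracket [-6.3125, -6.296875]
m = -6.3046875, h(m) = -0.1146 (−); new bracket [-6.3125, -6.3046875]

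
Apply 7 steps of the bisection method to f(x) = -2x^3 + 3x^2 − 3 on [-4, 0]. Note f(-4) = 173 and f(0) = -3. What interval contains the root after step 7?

[-0.8125, -0.78125]

x = -2 gives f = 25, positive; keep [-2, 0]
x = -1 gives f = 2, positive; keep [-1, 0]
x = -0.5 gives f = -2, negative; keep [-1, -0.5]
x = -0.75 gives f = -0.4688, negative; keep [-1, -0.75]
x = -0.875 gives f = 0.6367, positive; keep [-0.875, -0.75]
x = -0.8125 gives f = 0.0532, positive; keep [-0.8125, -0.75]
x = -0.78125 gives f = -0.2153, negative; keep [-0.8125, -0.78125]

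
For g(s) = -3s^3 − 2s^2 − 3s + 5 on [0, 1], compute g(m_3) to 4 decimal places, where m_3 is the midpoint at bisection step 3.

s = 0.5 gives g = 2.625, positive; keep [0.5, 1]
s = 0.75 gives g = 0.359375, positive; keep [0.75, 1]
s = 0.875 gives g = -1.166016, negative; keep [0.75, 0.875]

-1.1660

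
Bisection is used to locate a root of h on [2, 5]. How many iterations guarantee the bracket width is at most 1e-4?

Width after n steps is 3/2^n. Need 2^n ≥ 3/1e-4 = 30000.
2^14 = 16384 < 30000 ≤ 2^15 = 32768, so n = 15.

15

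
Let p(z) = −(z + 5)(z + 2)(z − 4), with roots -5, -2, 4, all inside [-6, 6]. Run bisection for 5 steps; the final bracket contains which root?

4

p(0) = 40 > 0, so the root lies in [0, 6]
p(3) = 40 > 0, so the root lies in [3, 6]
p(4.5) = -30.875 < 0, so the root lies in [3, 4.5]
p(3.75) = 12.5781 > 0, so the root lies in [3.75, 4.5]
p(4.125) = -6.9863 < 0, so the root lies in [3.75, 4.125]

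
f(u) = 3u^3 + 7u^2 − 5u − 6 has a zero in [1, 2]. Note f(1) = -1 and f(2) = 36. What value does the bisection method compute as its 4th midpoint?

1.0625

midpoint 1.5: f = 12.375 > 0 → [1, 1.5]
midpoint 1.25: f = 4.546875 > 0 → [1, 1.25]
midpoint 1.125: f = 1.505859 > 0 → [1, 1.125]
midpoint 1.0625: f = 0.1882 > 0 → [1, 1.0625]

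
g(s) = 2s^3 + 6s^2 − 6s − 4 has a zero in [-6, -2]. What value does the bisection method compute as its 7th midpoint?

-3.65625

s = -4 gives g = -12, negative; keep [-4, -2]
s = -3 gives g = 14, positive; keep [-4, -3]
s = -3.5 gives g = 4.75, positive; keep [-4, -3.5]
s = -3.75 gives g = -2.5938, negative; keep [-3.75, -3.5]
s = -3.625 gives g = 1.3242, positive; keep [-3.75, -3.625]
s = -3.6875 gives g = -0.5718, negative; keep [-3.6875, -3.625]
s = -3.65625 gives g = 0.3918, positive; keep [-3.6875, -3.65625]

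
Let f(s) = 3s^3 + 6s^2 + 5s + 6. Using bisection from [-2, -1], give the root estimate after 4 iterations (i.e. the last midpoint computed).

s = -1.5 gives f = 1.875, positive; keep [-2, -1.5]
s = -1.75 gives f = -0.453125, negative; keep [-1.75, -1.5]
s = -1.625 gives f = 0.845703, positive; keep [-1.75, -1.625]
s = -1.6875 gives f = 0.2322, positive; keep [-1.75, -1.6875]

-1.6875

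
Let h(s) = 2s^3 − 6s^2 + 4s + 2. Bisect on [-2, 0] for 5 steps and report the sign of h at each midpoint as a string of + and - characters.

s = -1 gives h = -10, negative; keep [-1, 0]
s = -0.5 gives h = -1.75, negative; keep [-0.5, 0]
s = -0.25 gives h = 0.59375, positive; keep [-0.5, -0.25]
s = -0.375 gives h = -0.4492, negative; keep [-0.375, -0.25]
s = -0.3125 gives h = 0.103, positive; keep [-0.375, -0.3125]

--+-+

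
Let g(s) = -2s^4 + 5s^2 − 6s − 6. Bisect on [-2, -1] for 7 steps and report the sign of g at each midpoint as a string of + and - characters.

++--++-

midpoint -1.5: g = 4.125 > 0 → [-2, -1.5]
midpoint -1.75: g = 1.054688 > 0 → [-2, -1.75]
midpoint -1.875: g = -1.891113 < 0 → [-1.875, -1.75]
midpoint -1.8125: g = -0.2837 < 0 → [-1.8125, -1.75]
midpoint -1.78125: g = 0.4178 > 0 → [-1.8125, -1.78125]
midpoint -1.796875: g = 0.0753 > 0 → [-1.8125, -1.796875]
midpoint -1.8046875: g = -0.1021 < 0 → [-1.8046875, -1.796875]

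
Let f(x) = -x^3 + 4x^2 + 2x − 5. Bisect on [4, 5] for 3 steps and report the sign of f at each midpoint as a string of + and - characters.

--+

f(4.5) = -6.125 < 0, so the root lies in [4, 4.5]
f(4.25) = -1.015625 < 0, so the root lies in [4, 4.25]
f(4.125) = 1.123047 > 0, so the root lies in [4.125, 4.25]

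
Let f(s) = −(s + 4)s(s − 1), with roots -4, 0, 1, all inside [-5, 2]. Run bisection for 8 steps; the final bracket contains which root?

f(-1.5) = -9.375 < 0, so the root lies in [-5, -1.5]
f(-3.25) = -10.359375 < 0, so the root lies in [-5, -3.25]
f(-4.125) = 2.642578 > 0, so the root lies in [-4.125, -3.25]
f(-3.6875) = -5.4016 < 0, so the root lies in [-4.125, -3.6875]
f(-3.90625) = -1.7967 < 0, so the root lies in [-4.125, -3.90625]
f(-4.015625) = 0.3147 > 0, so the root lies in [-4.015625, -3.90625]
f(-3.9609375) = -0.7676 < 0, so the root lies in [-4.015625, -3.9609375]
f(-3.98828125) = -0.2331 < 0, so the root lies in [-4.015625, -3.98828125]

-4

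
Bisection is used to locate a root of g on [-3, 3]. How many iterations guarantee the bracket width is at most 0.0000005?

24

Width after n steps is 6/2^n. Need 2^n ≥ 6/0.0000005 = 12000000.
2^23 = 8388608 < 12000000 ≤ 2^24 = 16777216, so n = 24.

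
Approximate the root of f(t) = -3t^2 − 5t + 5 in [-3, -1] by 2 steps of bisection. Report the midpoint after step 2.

t = -2 gives f = 3, positive; keep [-3, -2]
t = -2.5 gives f = -1.25, negative; keep [-2.5, -2]

-2.5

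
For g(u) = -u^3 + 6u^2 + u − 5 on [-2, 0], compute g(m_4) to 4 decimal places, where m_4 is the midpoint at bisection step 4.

g(-1) = 1 > 0, so the root lies in [-1, 0]
g(-0.5) = -3.875 < 0, so the root lies in [-1, -0.5]
g(-0.75) = -1.953125 < 0, so the root lies in [-1, -0.75]
g(-0.875) = -0.6113 < 0, so the root lies in [-1, -0.875]

-0.6113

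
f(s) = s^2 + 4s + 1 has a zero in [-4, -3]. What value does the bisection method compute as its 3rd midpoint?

-3.625

s = -3.5 gives f = -0.75, negative; keep [-4, -3.5]
s = -3.75 gives f = 0.0625, positive; keep [-3.75, -3.5]
s = -3.625 gives f = -0.359375, negative; keep [-3.75, -3.625]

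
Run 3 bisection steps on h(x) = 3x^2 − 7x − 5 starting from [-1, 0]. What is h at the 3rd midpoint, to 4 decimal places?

x = -0.5 gives h = -0.75, negative; keep [-1, -0.5]
x = -0.75 gives h = 1.9375, positive; keep [-0.75, -0.5]
x = -0.625 gives h = 0.546875, positive; keep [-0.625, -0.5]

0.5469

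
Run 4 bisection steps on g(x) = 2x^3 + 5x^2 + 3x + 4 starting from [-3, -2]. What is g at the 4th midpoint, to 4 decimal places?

x = -2.5 gives g = -3.5, negative; keep [-2.5, -2]
x = -2.25 gives g = -0.21875, negative; keep [-2.25, -2]
x = -2.125 gives g = 1.011719, positive; keep [-2.25, -2.125]
x = -2.1875 gives g = 0.4282, positive; keep [-2.25, -2.1875]

0.4282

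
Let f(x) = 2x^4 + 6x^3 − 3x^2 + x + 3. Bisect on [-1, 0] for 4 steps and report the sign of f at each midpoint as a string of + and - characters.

+-+-

m = -0.5, f(m) = 1.125 (+); new bracket [-1, -0.5]
m = -0.75, f(m) = -1.335938 (−); new bracket [-0.75, -0.5]
m = -0.625, f(m) = 0.043457 (+); new bracket [-0.75, -0.625]
m = -0.6875, f(m) = -0.6084 (−); new bracket [-0.6875, -0.625]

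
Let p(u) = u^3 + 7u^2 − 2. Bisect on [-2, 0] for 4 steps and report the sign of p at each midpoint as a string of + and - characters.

m = -1, p(m) = 4 (+); new bracket [-1, 0]
m = -0.5, p(m) = -0.375 (−); new bracket [-1, -0.5]
m = -0.75, p(m) = 1.515625 (+); new bracket [-0.75, -0.5]
m = -0.625, p(m) = 0.4902 (+); new bracket [-0.625, -0.5]

+-++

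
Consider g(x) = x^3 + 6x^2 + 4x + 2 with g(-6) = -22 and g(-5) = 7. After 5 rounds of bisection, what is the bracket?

x = -5.5 gives g = -4.875, negative; keep [-5.5, -5]
x = -5.25 gives g = 1.671875, positive; keep [-5.5, -5.25]
x = -5.375 gives g = -1.443359, negative; keep [-5.375, -5.25]
x = -5.3125 gives g = 0.1531, positive; keep [-5.375, -5.3125]
x = -5.34375 gives g = -0.6353, negative; keep [-5.34375, -5.3125]

[-5.34375, -5.3125]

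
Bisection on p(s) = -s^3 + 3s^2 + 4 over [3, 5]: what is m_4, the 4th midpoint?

m = 4, p(m) = -12 (−); new bracket [3, 4]
m = 3.5, p(m) = -2.125 (−); new bracket [3, 3.5]
m = 3.25, p(m) = 1.359375 (+); new bracket [3.25, 3.5]
m = 3.375, p(m) = -0.2715 (−); new bracket [3.25, 3.375]

3.375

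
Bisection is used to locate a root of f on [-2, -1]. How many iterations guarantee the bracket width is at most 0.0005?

Width after n steps is 1/2^n. Need 2^n ≥ 1/0.0005 = 2000.
2^10 = 1024 < 2000 ≤ 2^11 = 2048, so n = 11.

11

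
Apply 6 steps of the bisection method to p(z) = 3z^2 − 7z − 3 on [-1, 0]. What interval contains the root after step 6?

[-0.375, -0.359375]

midpoint -0.5: p = 1.25 > 0 → [-0.5, 0]
midpoint -0.25: p = -1.0625 < 0 → [-0.5, -0.25]
midpoint -0.375: p = 0.046875 > 0 → [-0.375, -0.25]
midpoint -0.3125: p = -0.5195 < 0 → [-0.375, -0.3125]
midpoint -0.34375: p = -0.2393 < 0 → [-0.375, -0.34375]
midpoint -0.359375: p = -0.0969 < 0 → [-0.375, -0.359375]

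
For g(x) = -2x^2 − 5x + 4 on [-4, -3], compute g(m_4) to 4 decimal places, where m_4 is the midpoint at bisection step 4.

x = -3.5 gives g = -3, negative; keep [-3.5, -3]
x = -3.25 gives g = -0.875, negative; keep [-3.25, -3]
x = -3.125 gives g = 0.09375, positive; keep [-3.25, -3.125]
x = -3.1875 gives g = -0.3828, negative; keep [-3.1875, -3.125]

-0.3828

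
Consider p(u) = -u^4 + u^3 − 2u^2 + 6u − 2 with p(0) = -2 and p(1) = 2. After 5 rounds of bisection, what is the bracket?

midpoint 0.5: p = 0.5625 > 0 → [0, 0.5]
midpoint 0.25: p = -0.613281 < 0 → [0.25, 0.5]
midpoint 0.375: p = 0.001709 > 0 → [0.25, 0.375]
midpoint 0.3125: p = -0.2993 < 0 → [0.3125, 0.375]
midpoint 0.34375: p = -0.1472 < 0 → [0.34375, 0.375]

[0.34375, 0.375]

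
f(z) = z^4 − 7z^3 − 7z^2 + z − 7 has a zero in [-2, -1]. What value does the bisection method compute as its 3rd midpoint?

midpoint -1.5: f = 4.4375 > 0 → [-1.5, -1]
midpoint -1.25: f = -3.074219 < 0 → [-1.5, -1.25]
midpoint -1.375: f = 0.162354 > 0 → [-1.375, -1.25]

-1.375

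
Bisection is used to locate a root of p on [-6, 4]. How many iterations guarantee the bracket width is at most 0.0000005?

25

Width after n steps is 10/2^n. Need 2^n ≥ 10/0.0000005 = 20000000.
2^24 = 16777216 < 20000000 ≤ 2^25 = 33554432, so n = 25.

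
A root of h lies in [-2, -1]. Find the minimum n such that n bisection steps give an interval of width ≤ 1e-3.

Width after n steps is 1/2^n. Need 2^n ≥ 1/1e-3 = 1000.
2^9 = 512 < 1000 ≤ 2^10 = 1024, so n = 10.

10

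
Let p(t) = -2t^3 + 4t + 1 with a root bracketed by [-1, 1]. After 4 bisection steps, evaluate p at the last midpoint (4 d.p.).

-0.3945

midpoint 0: p = 1 > 0 → [-1, 0]
midpoint -0.5: p = -0.75 < 0 → [-0.5, 0]
midpoint -0.25: p = 0.03125 > 0 → [-0.5, -0.25]
midpoint -0.375: p = -0.3945 < 0 → [-0.375, -0.25]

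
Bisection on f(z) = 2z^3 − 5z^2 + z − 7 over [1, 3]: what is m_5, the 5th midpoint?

2.8125

z = 2 gives f = -9, negative; keep [2, 3]
z = 2.5 gives f = -4.5, negative; keep [2.5, 3]
z = 2.75 gives f = -0.46875, negative; keep [2.75, 3]
z = 2.875 gives f = 2.0742, positive; keep [2.75, 2.875]
z = 2.8125 gives f = 0.7563, positive; keep [2.75, 2.8125]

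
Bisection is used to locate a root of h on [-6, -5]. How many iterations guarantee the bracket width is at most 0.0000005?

Width after n steps is 1/2^n. Need 2^n ≥ 1/0.0000005 = 2000000.
2^20 = 1048576 < 2000000 ≤ 2^21 = 2097152, so n = 21.

21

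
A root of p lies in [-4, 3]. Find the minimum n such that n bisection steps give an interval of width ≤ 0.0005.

14

Width after n steps is 7/2^n. Need 2^n ≥ 7/0.0005 = 14000.
2^13 = 8192 < 14000 ≤ 2^14 = 16384, so n = 14.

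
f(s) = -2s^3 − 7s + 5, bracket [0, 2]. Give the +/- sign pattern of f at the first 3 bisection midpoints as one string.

-+-

f(1) = -4 < 0, so the root lies in [0, 1]
f(0.5) = 1.25 > 0, so the root lies in [0.5, 1]
f(0.75) = -1.09375 < 0, so the root lies in [0.5, 0.75]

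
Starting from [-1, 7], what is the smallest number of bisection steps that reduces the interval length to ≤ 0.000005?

21

Width after n steps is 8/2^n. Need 2^n ≥ 8/0.000005 = 1600000.
2^20 = 1048576 < 1600000 ≤ 2^21 = 2097152, so n = 21.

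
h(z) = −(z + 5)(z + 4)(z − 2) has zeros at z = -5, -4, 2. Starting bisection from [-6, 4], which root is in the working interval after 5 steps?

midpoint -1: h = 36 > 0 → [-1, 4]
midpoint 1.5: h = 17.875 > 0 → [1.5, 4]
midpoint 2.75: h = -39.234375 < 0 → [1.5, 2.75]
midpoint 2.125: h = -5.4551 < 0 → [1.5, 2.125]
midpoint 1.8125: h = 7.4246 > 0 → [1.8125, 2.125]

2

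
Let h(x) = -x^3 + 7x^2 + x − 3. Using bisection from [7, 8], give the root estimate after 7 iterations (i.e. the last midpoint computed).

h(7.5) = -23.625 < 0, so the root lies in [7, 7.5]
h(7.25) = -8.890625 < 0, so the root lies in [7, 7.25]
h(7.125) = -2.220703 < 0, so the root lies in [7, 7.125]
h(7.0625) = 0.9451 > 0, so the root lies in [7.0625, 7.125]
h(7.09375) = -0.6239 < 0, so the root lies in [7.0625, 7.09375]
h(7.078125) = 0.1641 > 0, so the root lies in [7.078125, 7.09375]
h(7.0859375) = -0.229 < 0, so the root lies in [7.078125, 7.0859375]

7.0859375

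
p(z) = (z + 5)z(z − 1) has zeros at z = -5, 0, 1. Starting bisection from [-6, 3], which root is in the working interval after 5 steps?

-5

p(-1.5) = 13.125 > 0, so the root lies in [-6, -1.5]
p(-3.75) = 22.265625 > 0, so the root lies in [-6, -3.75]
p(-4.875) = 3.580078 > 0, so the root lies in [-6, -4.875]
p(-5.4375) = -15.3142 < 0, so the root lies in [-5.4375, -4.875]
p(-5.15625) = -4.9599 < 0, so the root lies in [-5.15625, -4.875]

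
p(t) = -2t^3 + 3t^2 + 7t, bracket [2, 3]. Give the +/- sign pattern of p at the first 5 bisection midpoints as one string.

midpoint 2.5: p = 5 > 0 → [2.5, 3]
midpoint 2.75: p = 0.34375 > 0 → [2.75, 3]
midpoint 2.875: p = -2.605469 < 0 → [2.75, 2.875]
midpoint 2.8125: p = -1.0767 < 0 → [2.75, 2.8125]
midpoint 2.78125: p = -0.3531 < 0 → [2.75, 2.78125]

++---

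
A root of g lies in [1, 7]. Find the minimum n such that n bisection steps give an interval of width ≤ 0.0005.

Width after n steps is 6/2^n. Need 2^n ≥ 6/0.0005 = 12000.
2^13 = 8192 < 12000 ≤ 2^14 = 16384, so n = 14.

14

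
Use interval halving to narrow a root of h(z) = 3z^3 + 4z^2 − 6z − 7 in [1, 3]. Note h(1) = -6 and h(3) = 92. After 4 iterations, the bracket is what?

h(2) = 21 > 0, so the root lies in [1, 2]
h(1.5) = 3.125 > 0, so the root lies in [1, 1.5]
h(1.25) = -2.390625 < 0, so the root lies in [1.25, 1.5]
h(1.375) = 0.1113 > 0, so the root lies in [1.25, 1.375]

[1.25, 1.375]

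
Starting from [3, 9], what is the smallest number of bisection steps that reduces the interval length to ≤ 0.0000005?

24

Width after n steps is 6/2^n. Need 2^n ≥ 6/0.0000005 = 12000000.
2^23 = 8388608 < 12000000 ≤ 2^24 = 16777216, so n = 24.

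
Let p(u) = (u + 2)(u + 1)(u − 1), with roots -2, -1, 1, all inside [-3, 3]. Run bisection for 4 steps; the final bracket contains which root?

midpoint 0: p = -2 < 0 → [0, 3]
midpoint 1.5: p = 4.375 > 0 → [0, 1.5]
midpoint 0.75: p = -1.203125 < 0 → [0.75, 1.5]
midpoint 1.125: p = 0.8301 > 0 → [0.75, 1.125]

1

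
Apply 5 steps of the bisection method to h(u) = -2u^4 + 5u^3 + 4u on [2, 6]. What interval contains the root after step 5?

u = 4 gives h = -176, negative; keep [2, 4]
u = 3 gives h = -15, negative; keep [2, 3]
u = 2.5 gives h = 10, positive; keep [2.5, 3]
u = 2.75 gives h = 0.6016, positive; keep [2.75, 3]
u = 2.875 gives h = -6.3228, negative; keep [2.75, 2.875]

[2.75, 2.875]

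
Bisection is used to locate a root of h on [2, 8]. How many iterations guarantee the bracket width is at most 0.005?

11

Width after n steps is 6/2^n. Need 2^n ≥ 6/0.005 = 1200.
2^10 = 1024 < 1200 ≤ 2^11 = 2048, so n = 11.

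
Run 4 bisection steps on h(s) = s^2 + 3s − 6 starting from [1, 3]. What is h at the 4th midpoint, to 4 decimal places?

s = 2 gives h = 4, positive; keep [1, 2]
s = 1.5 gives h = 0.75, positive; keep [1, 1.5]
s = 1.25 gives h = -0.6875, negative; keep [1.25, 1.5]
s = 1.375 gives h = 0.0156, positive; keep [1.25, 1.375]

0.0156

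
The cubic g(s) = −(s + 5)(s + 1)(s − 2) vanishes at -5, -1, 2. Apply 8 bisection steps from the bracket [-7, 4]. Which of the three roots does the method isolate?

-5

midpoint -1.5: g = -6.125 < 0 → [-7, -1.5]
midpoint -4.25: g = -15.234375 < 0 → [-7, -4.25]
midpoint -5.625: g = 22.041016 > 0 → [-5.625, -4.25]
midpoint -4.9375: g = -1.7073 < 0 → [-5.625, -4.9375]
midpoint -5.28125: g = 8.7674 > 0 → [-5.28125, -4.9375]
midpoint -5.109375: g = 3.1954 > 0 → [-5.109375, -4.9375]
midpoint -5.0234375: g = 0.6623 > 0 → [-5.0234375, -4.9375]
midpoint -4.98046875: g = -0.5427 < 0 → [-5.0234375, -4.98046875]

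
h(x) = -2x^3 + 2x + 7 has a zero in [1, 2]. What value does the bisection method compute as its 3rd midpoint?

midpoint 1.5: h = 3.25 > 0 → [1.5, 2]
midpoint 1.75: h = -0.21875 < 0 → [1.5, 1.75]
midpoint 1.625: h = 1.667969 > 0 → [1.625, 1.75]

1.625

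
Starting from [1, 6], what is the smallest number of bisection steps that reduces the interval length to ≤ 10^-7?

Width after n steps is 5/2^n. Need 2^n ≥ 5/10^-7 = 50000000.
2^25 = 33554432 < 50000000 ≤ 2^26 = 67108864, so n = 26.

26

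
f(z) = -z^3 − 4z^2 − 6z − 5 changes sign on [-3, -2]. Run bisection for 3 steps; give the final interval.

[-2.375, -2.25]

m = -2.5, f(m) = 0.625 (+); new bracket [-2.5, -2]
m = -2.25, f(m) = -0.359375 (−); new bracket [-2.5, -2.25]
m = -2.375, f(m) = 0.083984 (+); new bracket [-2.375, -2.25]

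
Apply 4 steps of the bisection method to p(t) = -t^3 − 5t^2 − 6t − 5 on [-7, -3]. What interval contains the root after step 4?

[-4, -3.75]

p(-5) = 25 > 0, so the root lies in [-5, -3]
p(-4) = 3 > 0, so the root lies in [-4, -3]
p(-3.5) = -2.375 < 0, so the root lies in [-4, -3.5]
p(-3.75) = -0.0781 < 0, so the root lies in [-4, -3.75]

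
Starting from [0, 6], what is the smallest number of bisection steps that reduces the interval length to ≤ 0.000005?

21

Width after n steps is 6/2^n. Need 2^n ≥ 6/0.000005 = 1200000.
2^20 = 1048576 < 1200000 ≤ 2^21 = 2097152, so n = 21.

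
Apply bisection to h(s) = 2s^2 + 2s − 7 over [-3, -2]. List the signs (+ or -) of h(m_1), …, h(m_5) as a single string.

m = -2.5, h(m) = 0.5 (+); new bracket [-2.5, -2]
m = -2.25, h(m) = -1.375 (−); new bracket [-2.5, -2.25]
m = -2.375, h(m) = -0.46875 (−); new bracket [-2.5, -2.375]
m = -2.4375, h(m) = 0.0078 (+); new bracket [-2.4375, -2.375]
m = -2.40625, h(m) = -0.2324 (−); new bracket [-2.4375, -2.40625]

+--+-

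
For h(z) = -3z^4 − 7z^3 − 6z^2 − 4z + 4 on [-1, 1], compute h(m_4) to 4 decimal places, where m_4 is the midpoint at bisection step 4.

h(0) = 4 > 0, so the root lies in [0, 1]
h(0.5) = -0.5625 < 0, so the root lies in [0, 0.5]
h(0.25) = 2.503906 > 0, so the root lies in [0.25, 0.5]
h(0.375) = 1.2278 > 0, so the root lies in [0.375, 0.5]

1.2278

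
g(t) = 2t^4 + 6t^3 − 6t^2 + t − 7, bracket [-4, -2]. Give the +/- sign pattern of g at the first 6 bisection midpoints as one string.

---+--

m = -3, g(m) = -64 (−); new bracket [-4, -3]
m = -3.5, g(m) = -41.125 (−); new bracket [-4, -3.5]
m = -3.75, g(m) = -16.023438 (−); new bracket [-4, -3.75]
m = -3.875, g(m) = 0.856 (+); new bracket [-3.875, -3.75]
m = -3.8125, g(m) = -7.9736 (−); new bracket [-3.875, -3.8125]
m = -3.84375, g(m) = -3.6585 (−); new bracket [-3.875, -3.84375]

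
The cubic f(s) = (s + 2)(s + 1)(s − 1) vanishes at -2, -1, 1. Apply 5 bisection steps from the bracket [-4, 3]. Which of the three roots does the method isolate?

midpoint -0.5: f = -1.125 < 0 → [-0.5, 3]
midpoint 1.25: f = 1.828125 > 0 → [-0.5, 1.25]
midpoint 0.375: f = -2.041016 < 0 → [0.375, 1.25]
midpoint 0.8125: f = -0.9558 < 0 → [0.8125, 1.25]
midpoint 1.03125: f = 0.1924 > 0 → [0.8125, 1.03125]

1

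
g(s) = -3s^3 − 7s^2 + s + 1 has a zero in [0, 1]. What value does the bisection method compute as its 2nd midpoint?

0.25

g(0.5) = -0.625 < 0, so the root lies in [0, 0.5]
g(0.25) = 0.765625 > 0, so the root lies in [0.25, 0.5]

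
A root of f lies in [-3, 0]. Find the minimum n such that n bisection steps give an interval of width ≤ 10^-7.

Width after n steps is 3/2^n. Need 2^n ≥ 3/10^-7 = 30000000.
2^24 = 16777216 < 30000000 ≤ 2^25 = 33554432, so n = 25.

25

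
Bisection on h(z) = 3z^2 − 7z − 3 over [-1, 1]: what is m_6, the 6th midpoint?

-0.34375

midpoint 0: h = -3 < 0 → [-1, 0]
midpoint -0.5: h = 1.25 > 0 → [-0.5, 0]
midpoint -0.25: h = -1.0625 < 0 → [-0.5, -0.25]
midpoint -0.375: h = 0.0469 > 0 → [-0.375, -0.25]
midpoint -0.3125: h = -0.5195 < 0 → [-0.375, -0.3125]
midpoint -0.34375: h = -0.2393 < 0 → [-0.375, -0.34375]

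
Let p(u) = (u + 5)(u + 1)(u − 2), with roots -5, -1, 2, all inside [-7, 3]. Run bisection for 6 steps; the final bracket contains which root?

-5

u = -2 gives p = 12, positive; keep [-7, -2]
u = -4.5 gives p = 11.375, positive; keep [-7, -4.5]
u = -5.75 gives p = -27.609375, negative; keep [-5.75, -4.5]
u = -5.125 gives p = -3.6738, negative; keep [-5.125, -4.5]
u = -4.8125 gives p = 4.8699, positive; keep [-5.125, -4.8125]
u = -4.96875 gives p = 0.8643, positive; keep [-5.125, -4.96875]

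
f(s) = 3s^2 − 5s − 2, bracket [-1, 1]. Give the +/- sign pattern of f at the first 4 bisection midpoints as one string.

midpoint 0: f = -2 < 0 → [-1, 0]
midpoint -0.5: f = 1.25 > 0 → [-0.5, 0]
midpoint -0.25: f = -0.5625 < 0 → [-0.5, -0.25]
midpoint -0.375: f = 0.2969 > 0 → [-0.375, -0.25]

-+-+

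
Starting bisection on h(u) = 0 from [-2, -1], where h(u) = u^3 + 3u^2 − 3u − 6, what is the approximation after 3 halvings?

h(-1.5) = 1.875 > 0, so the root lies in [-1.5, -1]
h(-1.25) = 0.484375 > 0, so the root lies in [-1.25, -1]
h(-1.125) = -0.251953 < 0, so the root lies in [-1.25, -1.125]

-1.125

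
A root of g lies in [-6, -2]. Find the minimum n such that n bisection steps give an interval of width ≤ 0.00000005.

Width after n steps is 4/2^n. Need 2^n ≥ 4/0.00000005 = 80000000.
2^26 = 67108864 < 80000000 ≤ 2^27 = 134217728, so n = 27.

27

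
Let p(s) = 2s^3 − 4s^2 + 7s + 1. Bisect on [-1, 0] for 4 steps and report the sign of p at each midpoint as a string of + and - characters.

--+-

m = -0.5, p(m) = -3.75 (−); new bracket [-0.5, 0]
m = -0.25, p(m) = -1.03125 (−); new bracket [-0.25, 0]
m = -0.125, p(m) = 0.058594 (+); new bracket [-0.25, -0.125]
m = -0.1875, p(m) = -0.4663 (−); new bracket [-0.1875, -0.125]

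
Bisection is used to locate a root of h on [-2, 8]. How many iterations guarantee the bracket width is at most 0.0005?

Width after n steps is 10/2^n. Need 2^n ≥ 10/0.0005 = 20000.
2^14 = 16384 < 20000 ≤ 2^15 = 32768, so n = 15.

15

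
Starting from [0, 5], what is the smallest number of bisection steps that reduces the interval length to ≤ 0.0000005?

Width after n steps is 5/2^n. Need 2^n ≥ 5/0.0000005 = 10000000.
2^23 = 8388608 < 10000000 ≤ 2^24 = 16777216, so n = 24.

24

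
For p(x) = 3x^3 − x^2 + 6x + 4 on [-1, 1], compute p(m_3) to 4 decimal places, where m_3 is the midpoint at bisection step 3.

-2.3281

p(0) = 4 > 0, so the root lies in [-1, 0]
p(-0.5) = 0.375 > 0, so the root lies in [-1, -0.5]
p(-0.75) = -2.328125 < 0, so the root lies in [-0.75, -0.5]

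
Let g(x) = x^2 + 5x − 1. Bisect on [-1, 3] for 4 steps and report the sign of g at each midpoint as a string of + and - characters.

+-++

x = 1 gives g = 5, positive; keep [-1, 1]
x = 0 gives g = -1, negative; keep [0, 1]
x = 0.5 gives g = 1.75, positive; keep [0, 0.5]
x = 0.25 gives g = 0.3125, positive; keep [0, 0.25]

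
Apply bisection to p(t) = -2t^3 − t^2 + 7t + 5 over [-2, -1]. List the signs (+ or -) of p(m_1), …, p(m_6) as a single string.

t = -1.5 gives p = -1, negative; keep [-2, -1.5]
t = -1.75 gives p = 0.40625, positive; keep [-1.75, -1.5]
t = -1.625 gives p = -0.433594, negative; keep [-1.75, -1.625]
t = -1.6875 gives p = -0.0493, negative; keep [-1.75, -1.6875]
t = -1.71875 gives p = 0.1694, positive; keep [-1.71875, -1.6875]
t = -1.703125 gives p = 0.0578, positive; keep [-1.703125, -1.6875]

-+--++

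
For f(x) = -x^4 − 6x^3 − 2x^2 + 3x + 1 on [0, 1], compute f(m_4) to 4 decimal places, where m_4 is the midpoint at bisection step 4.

-0.0559

midpoint 0.5: f = 1.1875 > 0 → [0.5, 1]
midpoint 0.75: f = -0.722656 < 0 → [0.5, 0.75]
midpoint 0.625: f = 0.476318 > 0 → [0.625, 0.75]
midpoint 0.6875: f = -0.0559 < 0 → [0.625, 0.6875]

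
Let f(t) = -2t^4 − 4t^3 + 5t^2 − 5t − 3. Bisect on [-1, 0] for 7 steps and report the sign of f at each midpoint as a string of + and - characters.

m = -0.5, f(m) = 1.125 (+); new bracket [-0.5, 0]
m = -0.25, f(m) = -1.382812 (−); new bracket [-0.5, -0.25]
m = -0.375, f(m) = -0.250488 (−); new bracket [-0.5, -0.375]
m = -0.4375, f(m) = 0.4062 (+); new bracket [-0.4375, -0.375]
m = -0.40625, f(m) = 0.0702 (+); new bracket [-0.40625, -0.375]
m = -0.390625, f(m) = -0.0921 (−); new bracket [-0.40625, -0.390625]
m = -0.3984375, f(m) = -0.0114 (−); new bracket [-0.40625, -0.3984375]

+--++--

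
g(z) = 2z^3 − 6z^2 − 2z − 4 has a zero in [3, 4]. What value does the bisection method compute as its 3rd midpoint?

midpoint 3.5: g = 1.25 > 0 → [3, 3.5]
midpoint 3.25: g = -5.21875 < 0 → [3.25, 3.5]
midpoint 3.375: g = -2.207031 < 0 → [3.375, 3.5]

3.375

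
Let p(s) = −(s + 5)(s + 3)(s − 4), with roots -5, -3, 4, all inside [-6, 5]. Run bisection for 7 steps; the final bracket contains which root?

4

m = -0.5, p(m) = 50.625 (+); new bracket [-0.5, 5]
m = 2.25, p(m) = 66.609375 (+); new bracket [2.25, 5]
m = 3.625, p(m) = 21.427734 (+); new bracket [3.625, 5]
m = 4.3125, p(m) = -21.2805 (−); new bracket [3.625, 4.3125]
m = 3.96875, p(m) = 1.9532 (+); new bracket [3.96875, 4.3125]
m = 4.140625, p(m) = -9.1786 (−); new bracket [3.96875, 4.140625]
m = 4.0546875, p(m) = -3.4933 (−); new bracket [3.96875, 4.0546875]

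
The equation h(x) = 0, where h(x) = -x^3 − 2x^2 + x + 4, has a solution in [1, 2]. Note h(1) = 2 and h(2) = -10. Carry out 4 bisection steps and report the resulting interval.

[1.25, 1.3125]

x = 1.5 gives h = -2.375, negative; keep [1, 1.5]
x = 1.25 gives h = 0.171875, positive; keep [1.25, 1.5]
x = 1.375 gives h = -1.005859, negative; keep [1.25, 1.375]
x = 1.3125 gives h = -0.3938, negative; keep [1.25, 1.3125]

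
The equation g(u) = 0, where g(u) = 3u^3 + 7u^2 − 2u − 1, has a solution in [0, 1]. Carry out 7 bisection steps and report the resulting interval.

u = 0.5 gives g = 0.125, positive; keep [0, 0.5]
u = 0.25 gives g = -1.015625, negative; keep [0.25, 0.5]
u = 0.375 gives g = -0.607422, negative; keep [0.375, 0.5]
u = 0.4375 gives g = -0.2839, negative; keep [0.4375, 0.5]
u = 0.46875 gives g = -0.0904, negative; keep [0.46875, 0.5]
u = 0.484375 gives g = 0.0145, positive; keep [0.46875, 0.484375]
u = 0.4765625 gives g = -0.0386, negative; keep [0.4765625, 0.484375]

[0.4765625, 0.484375]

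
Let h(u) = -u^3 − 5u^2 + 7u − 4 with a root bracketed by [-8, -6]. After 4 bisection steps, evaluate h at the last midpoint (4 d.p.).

midpoint -7: h = 45 > 0 → [-7, -6]
midpoint -6.5: h = 13.875 > 0 → [-6.5, -6]
midpoint -6.25: h = 1.078125 > 0 → [-6.25, -6]
midpoint -6.125: h = -4.6699 < 0 → [-6.25, -6.125]

-4.6699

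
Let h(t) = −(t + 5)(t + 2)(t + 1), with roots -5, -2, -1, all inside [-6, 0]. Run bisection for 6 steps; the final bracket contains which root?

-5

h(-3) = -4 < 0, so the root lies in [-6, -3]
h(-4.5) = -4.375 < 0, so the root lies in [-6, -4.5]
h(-5.25) = 3.453125 > 0, so the root lies in [-5.25, -4.5]
h(-4.875) = -1.3926 < 0, so the root lies in [-5.25, -4.875]
h(-5.0625) = 0.7776 > 0, so the root lies in [-5.0625, -4.875]
h(-4.96875) = -0.3682 < 0, so the root lies in [-5.0625, -4.96875]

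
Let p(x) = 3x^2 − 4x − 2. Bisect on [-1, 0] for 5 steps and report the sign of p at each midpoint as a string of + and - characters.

+--++

p(-0.5) = 0.75 > 0, so the root lies in [-0.5, 0]
p(-0.25) = -0.8125 < 0, so the root lies in [-0.5, -0.25]
p(-0.375) = -0.078125 < 0, so the root lies in [-0.5, -0.375]
p(-0.4375) = 0.3242 > 0, so the root lies in [-0.4375, -0.375]
p(-0.40625) = 0.1201 > 0, so the root lies in [-0.40625, -0.375]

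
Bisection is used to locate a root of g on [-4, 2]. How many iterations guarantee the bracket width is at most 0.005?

Width after n steps is 6/2^n. Need 2^n ≥ 6/0.005 = 1200.
2^10 = 1024 < 1200 ≤ 2^11 = 2048, so n = 11.

11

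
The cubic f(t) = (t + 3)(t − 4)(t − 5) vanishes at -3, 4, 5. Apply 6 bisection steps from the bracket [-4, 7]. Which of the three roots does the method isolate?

f(1.5) = 39.375 > 0, so the root lies in [-4, 1.5]
f(-1.25) = 57.421875 > 0, so the root lies in [-4, -1.25]
f(-2.625) = 18.943359 > 0, so the root lies in [-4, -2.625]
f(-3.3125) = -18.9954 < 0, so the root lies in [-3.3125, -2.625]
f(-2.96875) = 1.7354 > 0, so the root lies in [-3.3125, -2.96875]
f(-3.140625) = -8.1744 < 0, so the root lies in [-3.140625, -2.96875]

-3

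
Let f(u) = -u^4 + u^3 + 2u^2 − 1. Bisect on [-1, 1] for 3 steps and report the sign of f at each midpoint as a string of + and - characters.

--+

midpoint 0: f = -1 < 0 → [0, 1]
midpoint 0.5: f = -0.4375 < 0 → [0.5, 1]
midpoint 0.75: f = 0.230469 > 0 → [0.5, 0.75]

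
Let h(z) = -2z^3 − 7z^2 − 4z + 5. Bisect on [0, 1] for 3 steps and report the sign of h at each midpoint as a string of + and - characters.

+--

h(0.5) = 1 > 0, so the root lies in [0.5, 1]
h(0.75) = -2.78125 < 0, so the root lies in [0.5, 0.75]
h(0.625) = -0.722656 < 0, so the root lies in [0.5, 0.625]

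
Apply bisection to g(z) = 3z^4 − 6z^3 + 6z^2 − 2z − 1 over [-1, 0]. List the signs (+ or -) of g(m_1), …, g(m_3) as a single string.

+-+

m = -0.5, g(m) = 2.4375 (+); new bracket [-0.5, 0]
m = -0.25, g(m) = -0.019531 (−); new bracket [-0.5, -0.25]
m = -0.375, g(m) = 0.969482 (+); new bracket [-0.375, -0.25]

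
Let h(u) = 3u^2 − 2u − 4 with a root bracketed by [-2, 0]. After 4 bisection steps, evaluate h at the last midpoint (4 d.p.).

midpoint -1: h = 1 > 0 → [-1, 0]
midpoint -0.5: h = -2.25 < 0 → [-1, -0.5]
midpoint -0.75: h = -0.8125 < 0 → [-1, -0.75]
midpoint -0.875: h = 0.0469 > 0 → [-0.875, -0.75]

0.0469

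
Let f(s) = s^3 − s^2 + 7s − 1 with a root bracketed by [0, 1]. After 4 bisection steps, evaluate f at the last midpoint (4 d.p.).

0.2839

s = 0.5 gives f = 2.375, positive; keep [0, 0.5]
s = 0.25 gives f = 0.703125, positive; keep [0, 0.25]
s = 0.125 gives f = -0.138672, negative; keep [0.125, 0.25]
s = 0.1875 gives f = 0.2839, positive; keep [0.125, 0.1875]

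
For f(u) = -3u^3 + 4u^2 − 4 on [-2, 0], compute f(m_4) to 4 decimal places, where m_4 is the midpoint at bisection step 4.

m = -1, f(m) = 3 (+); new bracket [-1, 0]
m = -0.5, f(m) = -2.625 (−); new bracket [-1, -0.5]
m = -0.75, f(m) = -0.484375 (−); new bracket [-1, -0.75]
m = -0.875, f(m) = 1.0723 (+); new bracket [-0.875, -0.75]

1.0723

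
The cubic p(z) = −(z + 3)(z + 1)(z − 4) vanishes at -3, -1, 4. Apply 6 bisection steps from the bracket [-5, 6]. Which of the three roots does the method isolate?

m = 0.5, p(m) = 18.375 (+); new bracket [0.5, 6]
m = 3.25, p(m) = 19.921875 (+); new bracket [3.25, 6]
m = 4.625, p(m) = -26.806641 (−); new bracket [3.25, 4.625]
m = 3.9375, p(m) = 2.1409 (+); new bracket [3.9375, 4.625]
m = 4.28125, p(m) = -10.8152 (−); new bracket [3.9375, 4.28125]
m = 4.109375, p(m) = -3.973 (−); new bracket [3.9375, 4.109375]

4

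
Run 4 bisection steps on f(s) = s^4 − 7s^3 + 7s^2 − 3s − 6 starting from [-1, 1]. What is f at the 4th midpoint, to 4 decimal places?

m = 0, f(m) = -6 (−); new bracket [-1, 0]
m = -0.5, f(m) = -1.8125 (−); new bracket [-1, -0.5]
m = -0.75, f(m) = 3.457031 (+); new bracket [-0.75, -0.5]
m = -0.625, f(m) = 0.4709 (+); new bracket [-0.625, -0.5]

0.4709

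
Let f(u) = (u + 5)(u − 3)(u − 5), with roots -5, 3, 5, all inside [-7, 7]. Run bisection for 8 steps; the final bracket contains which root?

f(0) = 75 > 0, so the root lies in [-7, 0]
f(-3.5) = 82.875 > 0, so the root lies in [-7, -3.5]
f(-5.25) = -21.140625 < 0, so the root lies in [-5.25, -3.5]
f(-4.375) = 43.2129 > 0, so the root lies in [-5.25, -4.375]
f(-4.8125) = 14.3738 > 0, so the root lies in [-5.25, -4.8125]
f(-5.03125) = -2.5176 < 0, so the root lies in [-5.03125, -4.8125]
f(-4.921875) = 6.1406 > 0, so the root lies in [-5.03125, -4.921875]
f(-4.9765625) = 1.8651 > 0, so the root lies in [-5.03125, -4.9765625]

-5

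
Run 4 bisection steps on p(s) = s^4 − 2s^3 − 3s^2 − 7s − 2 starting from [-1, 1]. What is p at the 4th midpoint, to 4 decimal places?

p(0) = -2 < 0, so the root lies in [-1, 0]
p(-0.5) = 1.0625 > 0, so the root lies in [-0.5, 0]
p(-0.25) = -0.402344 < 0, so the root lies in [-0.5, -0.25]
p(-0.375) = 0.3284 > 0, so the root lies in [-0.375, -0.25]

0.3284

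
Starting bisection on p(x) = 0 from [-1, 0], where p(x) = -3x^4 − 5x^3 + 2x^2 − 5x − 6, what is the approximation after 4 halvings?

p(-0.5) = -2.5625 < 0, so the root lies in [-1, -0.5]
p(-0.75) = 0.035156 > 0, so the root lies in [-0.75, -0.5]
p(-0.625) = -1.330811 < 0, so the root lies in [-0.75, -0.625]
p(-0.6875) = -0.6626 < 0, so the root lies in [-0.75, -0.6875]

-0.6875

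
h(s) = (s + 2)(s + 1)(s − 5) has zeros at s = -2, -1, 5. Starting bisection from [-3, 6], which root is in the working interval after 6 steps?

5

m = 1.5, h(m) = -30.625 (−); new bracket [1.5, 6]
m = 3.75, h(m) = -34.140625 (−); new bracket [3.75, 6]
m = 4.875, h(m) = -5.048828 (−); new bracket [4.875, 6]
m = 5.4375, h(m) = 20.947 (+); new bracket [4.875, 5.4375]
m = 5.15625, h(m) = 6.8837 (+); new bracket [4.875, 5.15625]
m = 5.015625, h(m) = 0.6594 (+); new bracket [4.875, 5.015625]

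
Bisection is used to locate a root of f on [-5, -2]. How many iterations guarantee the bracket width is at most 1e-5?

Width after n steps is 3/2^n. Need 2^n ≥ 3/1e-5 = 300000.
2^18 = 262144 < 300000 ≤ 2^19 = 524288, so n = 19.

19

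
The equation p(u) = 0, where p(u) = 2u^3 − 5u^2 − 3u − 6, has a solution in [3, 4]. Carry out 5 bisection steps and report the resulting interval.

[3.21875, 3.25]

m = 3.5, p(m) = 8 (+); new bracket [3, 3.5]
m = 3.25, p(m) = 0.09375 (+); new bracket [3, 3.25]
m = 3.125, p(m) = -3.167969 (−); new bracket [3.125, 3.25]
m = 3.1875, p(m) = -1.5923 (−); new bracket [3.1875, 3.25]
m = 3.21875, p(m) = -0.7632 (−); new bracket [3.21875, 3.25]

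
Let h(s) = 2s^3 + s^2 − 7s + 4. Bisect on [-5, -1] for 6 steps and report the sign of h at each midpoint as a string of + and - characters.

s = -3 gives h = -20, negative; keep [-3, -1]
s = -2 gives h = 6, positive; keep [-3, -2]
s = -2.5 gives h = -3.5, negative; keep [-2.5, -2]
s = -2.25 gives h = 2.0312, positive; keep [-2.5, -2.25]
s = -2.375 gives h = -0.5273, negative; keep [-2.375, -2.25]
s = -2.3125 gives h = 0.8022, positive; keep [-2.375, -2.3125]

-+-+-+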